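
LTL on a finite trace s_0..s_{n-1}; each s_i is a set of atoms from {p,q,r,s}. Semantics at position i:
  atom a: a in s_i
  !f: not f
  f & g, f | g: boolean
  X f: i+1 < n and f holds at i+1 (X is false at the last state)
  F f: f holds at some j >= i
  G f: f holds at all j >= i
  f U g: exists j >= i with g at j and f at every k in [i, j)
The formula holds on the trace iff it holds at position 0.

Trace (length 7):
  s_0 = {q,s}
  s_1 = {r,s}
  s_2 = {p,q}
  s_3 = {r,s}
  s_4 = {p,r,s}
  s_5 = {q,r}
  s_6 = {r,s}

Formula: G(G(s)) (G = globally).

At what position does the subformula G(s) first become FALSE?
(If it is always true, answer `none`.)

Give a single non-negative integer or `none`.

Answer: 0

Derivation:
s_0={q,s}: G(s)=False s=True
s_1={r,s}: G(s)=False s=True
s_2={p,q}: G(s)=False s=False
s_3={r,s}: G(s)=False s=True
s_4={p,r,s}: G(s)=False s=True
s_5={q,r}: G(s)=False s=False
s_6={r,s}: G(s)=True s=True
G(G(s)) holds globally = False
First violation at position 0.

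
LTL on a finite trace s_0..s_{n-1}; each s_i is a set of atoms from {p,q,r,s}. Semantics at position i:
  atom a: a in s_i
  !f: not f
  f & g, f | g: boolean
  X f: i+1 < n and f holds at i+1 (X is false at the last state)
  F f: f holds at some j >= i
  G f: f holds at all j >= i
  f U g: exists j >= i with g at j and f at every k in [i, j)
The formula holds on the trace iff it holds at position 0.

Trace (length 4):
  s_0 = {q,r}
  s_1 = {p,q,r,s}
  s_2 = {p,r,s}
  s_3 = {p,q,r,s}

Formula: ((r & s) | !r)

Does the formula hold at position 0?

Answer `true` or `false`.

Answer: false

Derivation:
s_0={q,r}: ((r & s) | !r)=False (r & s)=False r=True s=False !r=False
s_1={p,q,r,s}: ((r & s) | !r)=True (r & s)=True r=True s=True !r=False
s_2={p,r,s}: ((r & s) | !r)=True (r & s)=True r=True s=True !r=False
s_3={p,q,r,s}: ((r & s) | !r)=True (r & s)=True r=True s=True !r=False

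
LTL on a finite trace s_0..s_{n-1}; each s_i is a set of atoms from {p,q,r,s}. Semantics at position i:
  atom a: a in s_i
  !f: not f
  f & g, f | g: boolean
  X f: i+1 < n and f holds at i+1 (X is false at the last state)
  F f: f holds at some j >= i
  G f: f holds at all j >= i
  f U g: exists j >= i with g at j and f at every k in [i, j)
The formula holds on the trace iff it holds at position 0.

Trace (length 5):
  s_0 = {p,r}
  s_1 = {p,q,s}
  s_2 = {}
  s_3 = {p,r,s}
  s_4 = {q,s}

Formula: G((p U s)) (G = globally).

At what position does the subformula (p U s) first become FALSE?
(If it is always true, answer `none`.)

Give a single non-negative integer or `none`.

Answer: 2

Derivation:
s_0={p,r}: (p U s)=True p=True s=False
s_1={p,q,s}: (p U s)=True p=True s=True
s_2={}: (p U s)=False p=False s=False
s_3={p,r,s}: (p U s)=True p=True s=True
s_4={q,s}: (p U s)=True p=False s=True
G((p U s)) holds globally = False
First violation at position 2.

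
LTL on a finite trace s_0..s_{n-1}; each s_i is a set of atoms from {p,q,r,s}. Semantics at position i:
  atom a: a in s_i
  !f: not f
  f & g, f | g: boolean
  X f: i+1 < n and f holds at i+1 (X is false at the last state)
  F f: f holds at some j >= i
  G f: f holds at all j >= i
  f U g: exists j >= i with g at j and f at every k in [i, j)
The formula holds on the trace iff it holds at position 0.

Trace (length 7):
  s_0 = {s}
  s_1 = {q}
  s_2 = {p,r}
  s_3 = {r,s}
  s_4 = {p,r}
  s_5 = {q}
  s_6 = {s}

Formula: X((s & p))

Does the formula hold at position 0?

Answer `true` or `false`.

Answer: false

Derivation:
s_0={s}: X((s & p))=False (s & p)=False s=True p=False
s_1={q}: X((s & p))=False (s & p)=False s=False p=False
s_2={p,r}: X((s & p))=False (s & p)=False s=False p=True
s_3={r,s}: X((s & p))=False (s & p)=False s=True p=False
s_4={p,r}: X((s & p))=False (s & p)=False s=False p=True
s_5={q}: X((s & p))=False (s & p)=False s=False p=False
s_6={s}: X((s & p))=False (s & p)=False s=True p=False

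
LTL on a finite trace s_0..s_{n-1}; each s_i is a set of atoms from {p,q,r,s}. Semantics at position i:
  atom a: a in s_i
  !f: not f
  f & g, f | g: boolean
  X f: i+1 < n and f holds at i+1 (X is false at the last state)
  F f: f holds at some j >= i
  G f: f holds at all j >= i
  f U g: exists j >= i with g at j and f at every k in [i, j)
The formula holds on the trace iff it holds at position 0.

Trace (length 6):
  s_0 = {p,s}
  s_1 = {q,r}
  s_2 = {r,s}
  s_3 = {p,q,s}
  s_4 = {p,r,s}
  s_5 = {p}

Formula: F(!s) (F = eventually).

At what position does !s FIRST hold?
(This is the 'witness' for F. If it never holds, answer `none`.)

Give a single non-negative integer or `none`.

s_0={p,s}: !s=False s=True
s_1={q,r}: !s=True s=False
s_2={r,s}: !s=False s=True
s_3={p,q,s}: !s=False s=True
s_4={p,r,s}: !s=False s=True
s_5={p}: !s=True s=False
F(!s) holds; first witness at position 1.

Answer: 1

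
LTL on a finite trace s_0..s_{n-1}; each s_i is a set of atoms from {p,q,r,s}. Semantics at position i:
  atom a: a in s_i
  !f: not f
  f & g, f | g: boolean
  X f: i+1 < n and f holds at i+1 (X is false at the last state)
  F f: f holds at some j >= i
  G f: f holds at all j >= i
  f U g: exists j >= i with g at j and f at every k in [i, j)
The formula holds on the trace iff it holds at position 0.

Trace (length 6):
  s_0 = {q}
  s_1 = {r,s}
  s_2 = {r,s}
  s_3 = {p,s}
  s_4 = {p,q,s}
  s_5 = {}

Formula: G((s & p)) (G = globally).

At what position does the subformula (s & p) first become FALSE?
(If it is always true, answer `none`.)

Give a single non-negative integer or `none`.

Answer: 0

Derivation:
s_0={q}: (s & p)=False s=False p=False
s_1={r,s}: (s & p)=False s=True p=False
s_2={r,s}: (s & p)=False s=True p=False
s_3={p,s}: (s & p)=True s=True p=True
s_4={p,q,s}: (s & p)=True s=True p=True
s_5={}: (s & p)=False s=False p=False
G((s & p)) holds globally = False
First violation at position 0.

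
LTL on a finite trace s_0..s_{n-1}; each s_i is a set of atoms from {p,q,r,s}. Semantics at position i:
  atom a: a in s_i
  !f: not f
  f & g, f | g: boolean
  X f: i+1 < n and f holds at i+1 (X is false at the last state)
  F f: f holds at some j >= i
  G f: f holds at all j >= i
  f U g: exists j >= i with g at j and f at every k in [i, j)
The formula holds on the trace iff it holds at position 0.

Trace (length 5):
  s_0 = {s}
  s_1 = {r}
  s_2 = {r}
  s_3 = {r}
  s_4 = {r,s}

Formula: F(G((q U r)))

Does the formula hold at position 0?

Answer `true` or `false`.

Answer: true

Derivation:
s_0={s}: F(G((q U r)))=True G((q U r))=False (q U r)=False q=False r=False
s_1={r}: F(G((q U r)))=True G((q U r))=True (q U r)=True q=False r=True
s_2={r}: F(G((q U r)))=True G((q U r))=True (q U r)=True q=False r=True
s_3={r}: F(G((q U r)))=True G((q U r))=True (q U r)=True q=False r=True
s_4={r,s}: F(G((q U r)))=True G((q U r))=True (q U r)=True q=False r=True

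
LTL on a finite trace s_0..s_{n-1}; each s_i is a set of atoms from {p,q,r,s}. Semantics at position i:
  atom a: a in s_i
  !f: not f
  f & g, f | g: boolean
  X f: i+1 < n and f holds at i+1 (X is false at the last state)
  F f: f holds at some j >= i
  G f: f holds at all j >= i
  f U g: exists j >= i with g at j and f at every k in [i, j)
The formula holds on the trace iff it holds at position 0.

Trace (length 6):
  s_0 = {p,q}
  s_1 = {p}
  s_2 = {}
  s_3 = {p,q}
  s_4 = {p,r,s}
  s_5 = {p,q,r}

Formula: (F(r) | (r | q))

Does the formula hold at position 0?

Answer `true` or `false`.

s_0={p,q}: (F(r) | (r | q))=True F(r)=True r=False (r | q)=True q=True
s_1={p}: (F(r) | (r | q))=True F(r)=True r=False (r | q)=False q=False
s_2={}: (F(r) | (r | q))=True F(r)=True r=False (r | q)=False q=False
s_3={p,q}: (F(r) | (r | q))=True F(r)=True r=False (r | q)=True q=True
s_4={p,r,s}: (F(r) | (r | q))=True F(r)=True r=True (r | q)=True q=False
s_5={p,q,r}: (F(r) | (r | q))=True F(r)=True r=True (r | q)=True q=True

Answer: true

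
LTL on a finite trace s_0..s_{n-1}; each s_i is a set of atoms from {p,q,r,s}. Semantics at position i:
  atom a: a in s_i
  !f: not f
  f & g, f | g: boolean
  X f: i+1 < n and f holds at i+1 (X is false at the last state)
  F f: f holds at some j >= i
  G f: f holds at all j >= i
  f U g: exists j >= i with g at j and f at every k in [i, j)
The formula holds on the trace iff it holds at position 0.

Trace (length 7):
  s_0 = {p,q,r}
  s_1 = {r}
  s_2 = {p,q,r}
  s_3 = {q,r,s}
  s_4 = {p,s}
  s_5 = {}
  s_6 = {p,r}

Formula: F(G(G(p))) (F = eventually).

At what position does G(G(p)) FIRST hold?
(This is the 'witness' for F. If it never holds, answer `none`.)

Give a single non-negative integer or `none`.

Answer: 6

Derivation:
s_0={p,q,r}: G(G(p))=False G(p)=False p=True
s_1={r}: G(G(p))=False G(p)=False p=False
s_2={p,q,r}: G(G(p))=False G(p)=False p=True
s_3={q,r,s}: G(G(p))=False G(p)=False p=False
s_4={p,s}: G(G(p))=False G(p)=False p=True
s_5={}: G(G(p))=False G(p)=False p=False
s_6={p,r}: G(G(p))=True G(p)=True p=True
F(G(G(p))) holds; first witness at position 6.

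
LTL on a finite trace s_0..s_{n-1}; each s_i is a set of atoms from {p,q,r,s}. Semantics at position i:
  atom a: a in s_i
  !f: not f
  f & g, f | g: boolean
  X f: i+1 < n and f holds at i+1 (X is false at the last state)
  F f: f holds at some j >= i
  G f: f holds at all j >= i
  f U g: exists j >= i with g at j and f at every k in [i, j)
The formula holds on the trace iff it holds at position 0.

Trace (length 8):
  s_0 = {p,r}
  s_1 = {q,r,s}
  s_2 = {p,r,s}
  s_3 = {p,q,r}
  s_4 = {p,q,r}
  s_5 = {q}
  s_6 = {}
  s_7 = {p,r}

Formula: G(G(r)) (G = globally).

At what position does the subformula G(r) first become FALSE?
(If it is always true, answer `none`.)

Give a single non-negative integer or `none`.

s_0={p,r}: G(r)=False r=True
s_1={q,r,s}: G(r)=False r=True
s_2={p,r,s}: G(r)=False r=True
s_3={p,q,r}: G(r)=False r=True
s_4={p,q,r}: G(r)=False r=True
s_5={q}: G(r)=False r=False
s_6={}: G(r)=False r=False
s_7={p,r}: G(r)=True r=True
G(G(r)) holds globally = False
First violation at position 0.

Answer: 0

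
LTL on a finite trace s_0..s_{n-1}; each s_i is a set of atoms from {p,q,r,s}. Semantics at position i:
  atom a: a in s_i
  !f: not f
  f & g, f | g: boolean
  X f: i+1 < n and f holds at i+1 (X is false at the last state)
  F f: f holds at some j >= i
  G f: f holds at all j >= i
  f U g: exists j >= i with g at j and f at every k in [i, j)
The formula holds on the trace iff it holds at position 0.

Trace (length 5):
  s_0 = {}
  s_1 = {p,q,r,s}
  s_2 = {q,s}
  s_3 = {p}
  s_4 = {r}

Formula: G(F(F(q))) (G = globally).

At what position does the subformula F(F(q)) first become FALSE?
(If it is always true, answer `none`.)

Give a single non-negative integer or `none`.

s_0={}: F(F(q))=True F(q)=True q=False
s_1={p,q,r,s}: F(F(q))=True F(q)=True q=True
s_2={q,s}: F(F(q))=True F(q)=True q=True
s_3={p}: F(F(q))=False F(q)=False q=False
s_4={r}: F(F(q))=False F(q)=False q=False
G(F(F(q))) holds globally = False
First violation at position 3.

Answer: 3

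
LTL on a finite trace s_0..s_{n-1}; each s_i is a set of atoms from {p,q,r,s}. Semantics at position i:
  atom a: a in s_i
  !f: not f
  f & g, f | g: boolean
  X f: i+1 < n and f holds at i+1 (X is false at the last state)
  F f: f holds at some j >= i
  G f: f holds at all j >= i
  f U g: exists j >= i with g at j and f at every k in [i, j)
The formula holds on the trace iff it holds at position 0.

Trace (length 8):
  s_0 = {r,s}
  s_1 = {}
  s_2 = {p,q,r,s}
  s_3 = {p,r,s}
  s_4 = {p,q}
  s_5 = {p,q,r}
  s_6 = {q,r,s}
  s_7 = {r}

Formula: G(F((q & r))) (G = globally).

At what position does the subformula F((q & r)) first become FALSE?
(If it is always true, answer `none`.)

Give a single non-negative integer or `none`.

Answer: 7

Derivation:
s_0={r,s}: F((q & r))=True (q & r)=False q=False r=True
s_1={}: F((q & r))=True (q & r)=False q=False r=False
s_2={p,q,r,s}: F((q & r))=True (q & r)=True q=True r=True
s_3={p,r,s}: F((q & r))=True (q & r)=False q=False r=True
s_4={p,q}: F((q & r))=True (q & r)=False q=True r=False
s_5={p,q,r}: F((q & r))=True (q & r)=True q=True r=True
s_6={q,r,s}: F((q & r))=True (q & r)=True q=True r=True
s_7={r}: F((q & r))=False (q & r)=False q=False r=True
G(F((q & r))) holds globally = False
First violation at position 7.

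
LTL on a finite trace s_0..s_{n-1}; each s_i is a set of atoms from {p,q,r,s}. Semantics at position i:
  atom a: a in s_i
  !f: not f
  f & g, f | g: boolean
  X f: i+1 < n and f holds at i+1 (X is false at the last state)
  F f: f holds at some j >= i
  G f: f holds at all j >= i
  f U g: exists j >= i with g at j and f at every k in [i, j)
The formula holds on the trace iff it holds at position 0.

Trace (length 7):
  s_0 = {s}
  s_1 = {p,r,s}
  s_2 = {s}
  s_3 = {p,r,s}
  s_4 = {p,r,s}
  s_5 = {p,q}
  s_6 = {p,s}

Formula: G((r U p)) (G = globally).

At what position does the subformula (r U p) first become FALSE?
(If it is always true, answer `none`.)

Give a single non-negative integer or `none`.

Answer: 0

Derivation:
s_0={s}: (r U p)=False r=False p=False
s_1={p,r,s}: (r U p)=True r=True p=True
s_2={s}: (r U p)=False r=False p=False
s_3={p,r,s}: (r U p)=True r=True p=True
s_4={p,r,s}: (r U p)=True r=True p=True
s_5={p,q}: (r U p)=True r=False p=True
s_6={p,s}: (r U p)=True r=False p=True
G((r U p)) holds globally = False
First violation at position 0.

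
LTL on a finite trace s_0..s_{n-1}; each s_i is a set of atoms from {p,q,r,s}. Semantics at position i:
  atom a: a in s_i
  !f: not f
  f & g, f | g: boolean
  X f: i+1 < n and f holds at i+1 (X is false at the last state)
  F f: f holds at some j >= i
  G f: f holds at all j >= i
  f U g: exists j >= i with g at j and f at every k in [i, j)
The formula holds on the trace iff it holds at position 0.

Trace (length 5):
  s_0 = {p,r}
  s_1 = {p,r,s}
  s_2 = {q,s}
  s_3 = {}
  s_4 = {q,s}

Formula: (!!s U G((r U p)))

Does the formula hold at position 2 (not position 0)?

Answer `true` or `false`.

Answer: false

Derivation:
s_0={p,r}: (!!s U G((r U p)))=False !!s=False !s=True s=False G((r U p))=False (r U p)=True r=True p=True
s_1={p,r,s}: (!!s U G((r U p)))=False !!s=True !s=False s=True G((r U p))=False (r U p)=True r=True p=True
s_2={q,s}: (!!s U G((r U p)))=False !!s=True !s=False s=True G((r U p))=False (r U p)=False r=False p=False
s_3={}: (!!s U G((r U p)))=False !!s=False !s=True s=False G((r U p))=False (r U p)=False r=False p=False
s_4={q,s}: (!!s U G((r U p)))=False !!s=True !s=False s=True G((r U p))=False (r U p)=False r=False p=False
Evaluating at position 2: result = False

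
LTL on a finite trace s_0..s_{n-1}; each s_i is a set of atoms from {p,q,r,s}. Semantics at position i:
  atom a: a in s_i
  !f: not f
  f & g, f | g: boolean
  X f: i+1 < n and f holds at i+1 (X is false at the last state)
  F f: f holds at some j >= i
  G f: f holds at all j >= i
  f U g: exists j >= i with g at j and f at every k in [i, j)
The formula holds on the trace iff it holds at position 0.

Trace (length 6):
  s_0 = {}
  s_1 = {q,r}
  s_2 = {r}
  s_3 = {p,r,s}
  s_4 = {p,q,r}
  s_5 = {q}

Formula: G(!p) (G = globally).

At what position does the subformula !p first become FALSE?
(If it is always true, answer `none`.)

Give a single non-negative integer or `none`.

Answer: 3

Derivation:
s_0={}: !p=True p=False
s_1={q,r}: !p=True p=False
s_2={r}: !p=True p=False
s_3={p,r,s}: !p=False p=True
s_4={p,q,r}: !p=False p=True
s_5={q}: !p=True p=False
G(!p) holds globally = False
First violation at position 3.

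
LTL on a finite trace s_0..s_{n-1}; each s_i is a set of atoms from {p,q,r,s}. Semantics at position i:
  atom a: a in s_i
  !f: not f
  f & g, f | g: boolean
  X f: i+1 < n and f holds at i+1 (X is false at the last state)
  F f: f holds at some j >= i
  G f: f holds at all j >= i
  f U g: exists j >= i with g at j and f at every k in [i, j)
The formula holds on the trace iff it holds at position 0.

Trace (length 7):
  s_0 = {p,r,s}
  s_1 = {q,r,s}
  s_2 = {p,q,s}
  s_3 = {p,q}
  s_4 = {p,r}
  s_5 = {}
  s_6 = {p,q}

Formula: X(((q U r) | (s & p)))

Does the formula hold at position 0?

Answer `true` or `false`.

s_0={p,r,s}: X(((q U r) | (s & p)))=True ((q U r) | (s & p))=True (q U r)=True q=False r=True (s & p)=True s=True p=True
s_1={q,r,s}: X(((q U r) | (s & p)))=True ((q U r) | (s & p))=True (q U r)=True q=True r=True (s & p)=False s=True p=False
s_2={p,q,s}: X(((q U r) | (s & p)))=True ((q U r) | (s & p))=True (q U r)=True q=True r=False (s & p)=True s=True p=True
s_3={p,q}: X(((q U r) | (s & p)))=True ((q U r) | (s & p))=True (q U r)=True q=True r=False (s & p)=False s=False p=True
s_4={p,r}: X(((q U r) | (s & p)))=False ((q U r) | (s & p))=True (q U r)=True q=False r=True (s & p)=False s=False p=True
s_5={}: X(((q U r) | (s & p)))=False ((q U r) | (s & p))=False (q U r)=False q=False r=False (s & p)=False s=False p=False
s_6={p,q}: X(((q U r) | (s & p)))=False ((q U r) | (s & p))=False (q U r)=False q=True r=False (s & p)=False s=False p=True

Answer: true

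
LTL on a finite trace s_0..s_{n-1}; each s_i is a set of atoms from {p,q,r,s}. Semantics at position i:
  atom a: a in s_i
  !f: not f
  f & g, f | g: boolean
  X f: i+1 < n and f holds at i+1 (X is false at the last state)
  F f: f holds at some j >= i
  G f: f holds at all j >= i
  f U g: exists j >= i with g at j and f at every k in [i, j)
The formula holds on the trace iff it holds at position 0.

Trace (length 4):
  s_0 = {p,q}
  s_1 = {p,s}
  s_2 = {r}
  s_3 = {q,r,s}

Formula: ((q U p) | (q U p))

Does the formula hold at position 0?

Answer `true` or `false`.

Answer: true

Derivation:
s_0={p,q}: ((q U p) | (q U p))=True (q U p)=True q=True p=True
s_1={p,s}: ((q U p) | (q U p))=True (q U p)=True q=False p=True
s_2={r}: ((q U p) | (q U p))=False (q U p)=False q=False p=False
s_3={q,r,s}: ((q U p) | (q U p))=False (q U p)=False q=True p=False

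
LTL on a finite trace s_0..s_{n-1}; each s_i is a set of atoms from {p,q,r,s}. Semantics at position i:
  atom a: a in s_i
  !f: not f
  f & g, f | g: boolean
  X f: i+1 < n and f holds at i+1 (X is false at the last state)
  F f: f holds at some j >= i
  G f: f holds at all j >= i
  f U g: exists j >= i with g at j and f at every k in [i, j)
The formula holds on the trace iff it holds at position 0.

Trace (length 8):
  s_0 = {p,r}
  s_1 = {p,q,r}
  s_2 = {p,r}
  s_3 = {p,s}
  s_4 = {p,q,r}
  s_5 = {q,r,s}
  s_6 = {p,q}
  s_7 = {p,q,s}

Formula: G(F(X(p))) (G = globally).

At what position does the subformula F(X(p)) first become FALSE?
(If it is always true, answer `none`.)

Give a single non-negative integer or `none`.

Answer: 7

Derivation:
s_0={p,r}: F(X(p))=True X(p)=True p=True
s_1={p,q,r}: F(X(p))=True X(p)=True p=True
s_2={p,r}: F(X(p))=True X(p)=True p=True
s_3={p,s}: F(X(p))=True X(p)=True p=True
s_4={p,q,r}: F(X(p))=True X(p)=False p=True
s_5={q,r,s}: F(X(p))=True X(p)=True p=False
s_6={p,q}: F(X(p))=True X(p)=True p=True
s_7={p,q,s}: F(X(p))=False X(p)=False p=True
G(F(X(p))) holds globally = False
First violation at position 7.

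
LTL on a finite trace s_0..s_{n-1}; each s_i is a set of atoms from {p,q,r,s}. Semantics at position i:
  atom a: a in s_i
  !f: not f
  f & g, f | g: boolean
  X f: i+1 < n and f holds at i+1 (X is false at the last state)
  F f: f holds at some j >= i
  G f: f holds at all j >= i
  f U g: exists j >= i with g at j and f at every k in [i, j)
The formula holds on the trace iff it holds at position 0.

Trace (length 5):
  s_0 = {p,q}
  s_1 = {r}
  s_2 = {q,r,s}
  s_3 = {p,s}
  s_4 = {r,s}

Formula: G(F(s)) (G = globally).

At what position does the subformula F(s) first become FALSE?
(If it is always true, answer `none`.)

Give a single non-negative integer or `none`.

s_0={p,q}: F(s)=True s=False
s_1={r}: F(s)=True s=False
s_2={q,r,s}: F(s)=True s=True
s_3={p,s}: F(s)=True s=True
s_4={r,s}: F(s)=True s=True
G(F(s)) holds globally = True
No violation — formula holds at every position.

Answer: none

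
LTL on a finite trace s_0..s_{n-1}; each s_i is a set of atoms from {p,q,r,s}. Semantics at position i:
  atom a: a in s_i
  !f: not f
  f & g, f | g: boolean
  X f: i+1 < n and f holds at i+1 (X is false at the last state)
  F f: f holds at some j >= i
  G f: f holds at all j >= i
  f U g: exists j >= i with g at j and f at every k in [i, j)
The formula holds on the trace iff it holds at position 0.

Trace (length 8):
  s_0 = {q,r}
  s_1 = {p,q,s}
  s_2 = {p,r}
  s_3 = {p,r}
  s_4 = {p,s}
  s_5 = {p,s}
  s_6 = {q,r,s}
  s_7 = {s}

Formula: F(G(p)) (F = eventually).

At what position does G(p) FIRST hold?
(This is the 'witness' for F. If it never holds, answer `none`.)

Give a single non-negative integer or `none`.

s_0={q,r}: G(p)=False p=False
s_1={p,q,s}: G(p)=False p=True
s_2={p,r}: G(p)=False p=True
s_3={p,r}: G(p)=False p=True
s_4={p,s}: G(p)=False p=True
s_5={p,s}: G(p)=False p=True
s_6={q,r,s}: G(p)=False p=False
s_7={s}: G(p)=False p=False
F(G(p)) does not hold (no witness exists).

Answer: none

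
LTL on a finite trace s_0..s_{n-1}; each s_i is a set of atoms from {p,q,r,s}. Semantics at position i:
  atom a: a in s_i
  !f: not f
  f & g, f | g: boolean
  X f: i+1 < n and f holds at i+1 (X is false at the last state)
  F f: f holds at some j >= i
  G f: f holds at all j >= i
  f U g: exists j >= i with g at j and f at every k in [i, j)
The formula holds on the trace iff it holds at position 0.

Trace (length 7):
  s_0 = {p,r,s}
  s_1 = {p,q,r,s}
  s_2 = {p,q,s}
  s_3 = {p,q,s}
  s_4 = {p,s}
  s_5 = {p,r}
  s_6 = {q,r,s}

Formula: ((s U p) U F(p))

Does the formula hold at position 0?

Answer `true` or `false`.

s_0={p,r,s}: ((s U p) U F(p))=True (s U p)=True s=True p=True F(p)=True
s_1={p,q,r,s}: ((s U p) U F(p))=True (s U p)=True s=True p=True F(p)=True
s_2={p,q,s}: ((s U p) U F(p))=True (s U p)=True s=True p=True F(p)=True
s_3={p,q,s}: ((s U p) U F(p))=True (s U p)=True s=True p=True F(p)=True
s_4={p,s}: ((s U p) U F(p))=True (s U p)=True s=True p=True F(p)=True
s_5={p,r}: ((s U p) U F(p))=True (s U p)=True s=False p=True F(p)=True
s_6={q,r,s}: ((s U p) U F(p))=False (s U p)=False s=True p=False F(p)=False

Answer: true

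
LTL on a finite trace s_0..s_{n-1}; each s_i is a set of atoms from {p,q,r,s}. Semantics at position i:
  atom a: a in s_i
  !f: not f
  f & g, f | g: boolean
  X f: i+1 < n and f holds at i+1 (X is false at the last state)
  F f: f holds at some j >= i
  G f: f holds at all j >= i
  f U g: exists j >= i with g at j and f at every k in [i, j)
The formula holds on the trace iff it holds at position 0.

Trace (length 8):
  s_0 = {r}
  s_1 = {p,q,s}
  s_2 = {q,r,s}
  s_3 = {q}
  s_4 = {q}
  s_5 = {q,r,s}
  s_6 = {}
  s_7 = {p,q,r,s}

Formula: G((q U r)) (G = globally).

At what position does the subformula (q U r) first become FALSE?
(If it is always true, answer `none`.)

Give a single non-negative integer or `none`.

s_0={r}: (q U r)=True q=False r=True
s_1={p,q,s}: (q U r)=True q=True r=False
s_2={q,r,s}: (q U r)=True q=True r=True
s_3={q}: (q U r)=True q=True r=False
s_4={q}: (q U r)=True q=True r=False
s_5={q,r,s}: (q U r)=True q=True r=True
s_6={}: (q U r)=False q=False r=False
s_7={p,q,r,s}: (q U r)=True q=True r=True
G((q U r)) holds globally = False
First violation at position 6.

Answer: 6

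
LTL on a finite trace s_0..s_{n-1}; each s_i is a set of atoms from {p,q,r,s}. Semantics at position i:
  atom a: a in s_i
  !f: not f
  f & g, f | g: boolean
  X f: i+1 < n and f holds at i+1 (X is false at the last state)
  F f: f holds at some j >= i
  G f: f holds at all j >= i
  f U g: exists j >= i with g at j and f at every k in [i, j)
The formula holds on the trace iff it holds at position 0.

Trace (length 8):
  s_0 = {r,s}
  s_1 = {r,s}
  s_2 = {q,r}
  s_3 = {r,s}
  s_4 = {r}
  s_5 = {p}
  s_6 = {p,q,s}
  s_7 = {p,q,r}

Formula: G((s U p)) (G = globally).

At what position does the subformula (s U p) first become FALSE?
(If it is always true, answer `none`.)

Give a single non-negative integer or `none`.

Answer: 0

Derivation:
s_0={r,s}: (s U p)=False s=True p=False
s_1={r,s}: (s U p)=False s=True p=False
s_2={q,r}: (s U p)=False s=False p=False
s_3={r,s}: (s U p)=False s=True p=False
s_4={r}: (s U p)=False s=False p=False
s_5={p}: (s U p)=True s=False p=True
s_6={p,q,s}: (s U p)=True s=True p=True
s_7={p,q,r}: (s U p)=True s=False p=True
G((s U p)) holds globally = False
First violation at position 0.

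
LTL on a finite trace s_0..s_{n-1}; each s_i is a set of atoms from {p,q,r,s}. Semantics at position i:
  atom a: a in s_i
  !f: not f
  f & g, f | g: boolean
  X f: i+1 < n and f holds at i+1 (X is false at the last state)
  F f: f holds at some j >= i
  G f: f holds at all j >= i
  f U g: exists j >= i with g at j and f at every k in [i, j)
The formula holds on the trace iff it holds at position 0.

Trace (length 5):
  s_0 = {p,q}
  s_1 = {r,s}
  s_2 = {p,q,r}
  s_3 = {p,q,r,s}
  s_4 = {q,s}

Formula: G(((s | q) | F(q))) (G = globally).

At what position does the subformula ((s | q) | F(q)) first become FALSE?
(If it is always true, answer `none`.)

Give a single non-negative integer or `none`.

s_0={p,q}: ((s | q) | F(q))=True (s | q)=True s=False q=True F(q)=True
s_1={r,s}: ((s | q) | F(q))=True (s | q)=True s=True q=False F(q)=True
s_2={p,q,r}: ((s | q) | F(q))=True (s | q)=True s=False q=True F(q)=True
s_3={p,q,r,s}: ((s | q) | F(q))=True (s | q)=True s=True q=True F(q)=True
s_4={q,s}: ((s | q) | F(q))=True (s | q)=True s=True q=True F(q)=True
G(((s | q) | F(q))) holds globally = True
No violation — formula holds at every position.

Answer: none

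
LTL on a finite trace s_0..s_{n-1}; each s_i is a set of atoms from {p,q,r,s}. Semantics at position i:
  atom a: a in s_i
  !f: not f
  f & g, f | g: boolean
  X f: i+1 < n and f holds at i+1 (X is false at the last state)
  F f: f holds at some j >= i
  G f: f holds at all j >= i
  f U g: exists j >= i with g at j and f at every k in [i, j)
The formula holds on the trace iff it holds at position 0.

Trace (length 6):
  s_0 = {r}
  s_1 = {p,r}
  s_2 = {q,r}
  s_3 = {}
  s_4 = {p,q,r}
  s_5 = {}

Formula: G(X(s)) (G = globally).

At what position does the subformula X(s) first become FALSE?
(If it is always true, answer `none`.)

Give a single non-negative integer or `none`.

Answer: 0

Derivation:
s_0={r}: X(s)=False s=False
s_1={p,r}: X(s)=False s=False
s_2={q,r}: X(s)=False s=False
s_3={}: X(s)=False s=False
s_4={p,q,r}: X(s)=False s=False
s_5={}: X(s)=False s=False
G(X(s)) holds globally = False
First violation at position 0.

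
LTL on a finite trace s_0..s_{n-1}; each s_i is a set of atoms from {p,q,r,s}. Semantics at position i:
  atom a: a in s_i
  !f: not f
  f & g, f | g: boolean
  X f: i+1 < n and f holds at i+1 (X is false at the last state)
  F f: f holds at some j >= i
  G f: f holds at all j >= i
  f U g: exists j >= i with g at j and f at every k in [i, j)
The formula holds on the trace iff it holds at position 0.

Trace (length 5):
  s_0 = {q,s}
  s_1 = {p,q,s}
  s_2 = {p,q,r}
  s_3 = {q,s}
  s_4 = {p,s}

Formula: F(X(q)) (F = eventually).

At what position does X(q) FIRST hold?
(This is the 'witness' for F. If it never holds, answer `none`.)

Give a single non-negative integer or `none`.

s_0={q,s}: X(q)=True q=True
s_1={p,q,s}: X(q)=True q=True
s_2={p,q,r}: X(q)=True q=True
s_3={q,s}: X(q)=False q=True
s_4={p,s}: X(q)=False q=False
F(X(q)) holds; first witness at position 0.

Answer: 0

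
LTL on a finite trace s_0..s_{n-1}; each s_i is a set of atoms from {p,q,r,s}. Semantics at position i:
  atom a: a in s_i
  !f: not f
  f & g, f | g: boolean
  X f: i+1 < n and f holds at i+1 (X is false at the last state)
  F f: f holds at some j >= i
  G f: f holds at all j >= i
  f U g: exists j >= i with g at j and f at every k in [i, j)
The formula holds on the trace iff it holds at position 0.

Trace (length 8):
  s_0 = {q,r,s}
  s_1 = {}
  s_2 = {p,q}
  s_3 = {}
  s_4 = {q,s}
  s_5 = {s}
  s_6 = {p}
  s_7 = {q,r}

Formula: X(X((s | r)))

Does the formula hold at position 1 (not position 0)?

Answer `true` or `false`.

s_0={q,r,s}: X(X((s | r)))=False X((s | r))=False (s | r)=True s=True r=True
s_1={}: X(X((s | r)))=False X((s | r))=False (s | r)=False s=False r=False
s_2={p,q}: X(X((s | r)))=True X((s | r))=False (s | r)=False s=False r=False
s_3={}: X(X((s | r)))=True X((s | r))=True (s | r)=False s=False r=False
s_4={q,s}: X(X((s | r)))=False X((s | r))=True (s | r)=True s=True r=False
s_5={s}: X(X((s | r)))=True X((s | r))=False (s | r)=True s=True r=False
s_6={p}: X(X((s | r)))=False X((s | r))=True (s | r)=False s=False r=False
s_7={q,r}: X(X((s | r)))=False X((s | r))=False (s | r)=True s=False r=True
Evaluating at position 1: result = False

Answer: false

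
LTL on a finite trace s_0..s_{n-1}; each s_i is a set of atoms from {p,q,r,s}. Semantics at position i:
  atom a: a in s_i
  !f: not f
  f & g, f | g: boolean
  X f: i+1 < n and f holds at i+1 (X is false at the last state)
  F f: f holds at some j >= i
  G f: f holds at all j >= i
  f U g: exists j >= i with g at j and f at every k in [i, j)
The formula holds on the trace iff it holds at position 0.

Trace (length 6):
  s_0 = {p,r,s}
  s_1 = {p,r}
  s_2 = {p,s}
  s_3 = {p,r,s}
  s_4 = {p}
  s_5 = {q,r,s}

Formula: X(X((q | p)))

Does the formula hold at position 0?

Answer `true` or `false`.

s_0={p,r,s}: X(X((q | p)))=True X((q | p))=True (q | p)=True q=False p=True
s_1={p,r}: X(X((q | p)))=True X((q | p))=True (q | p)=True q=False p=True
s_2={p,s}: X(X((q | p)))=True X((q | p))=True (q | p)=True q=False p=True
s_3={p,r,s}: X(X((q | p)))=True X((q | p))=True (q | p)=True q=False p=True
s_4={p}: X(X((q | p)))=False X((q | p))=True (q | p)=True q=False p=True
s_5={q,r,s}: X(X((q | p)))=False X((q | p))=False (q | p)=True q=True p=False

Answer: true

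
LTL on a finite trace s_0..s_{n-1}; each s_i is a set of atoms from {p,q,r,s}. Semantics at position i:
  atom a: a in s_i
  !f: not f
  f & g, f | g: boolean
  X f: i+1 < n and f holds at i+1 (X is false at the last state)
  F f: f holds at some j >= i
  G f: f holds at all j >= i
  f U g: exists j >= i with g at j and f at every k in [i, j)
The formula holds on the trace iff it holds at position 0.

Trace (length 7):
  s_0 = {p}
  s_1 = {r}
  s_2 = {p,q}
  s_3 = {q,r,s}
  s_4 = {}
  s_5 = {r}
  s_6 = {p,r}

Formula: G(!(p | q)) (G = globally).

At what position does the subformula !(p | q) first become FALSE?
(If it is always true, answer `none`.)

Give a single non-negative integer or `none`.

Answer: 0

Derivation:
s_0={p}: !(p | q)=False (p | q)=True p=True q=False
s_1={r}: !(p | q)=True (p | q)=False p=False q=False
s_2={p,q}: !(p | q)=False (p | q)=True p=True q=True
s_3={q,r,s}: !(p | q)=False (p | q)=True p=False q=True
s_4={}: !(p | q)=True (p | q)=False p=False q=False
s_5={r}: !(p | q)=True (p | q)=False p=False q=False
s_6={p,r}: !(p | q)=False (p | q)=True p=True q=False
G(!(p | q)) holds globally = False
First violation at position 0.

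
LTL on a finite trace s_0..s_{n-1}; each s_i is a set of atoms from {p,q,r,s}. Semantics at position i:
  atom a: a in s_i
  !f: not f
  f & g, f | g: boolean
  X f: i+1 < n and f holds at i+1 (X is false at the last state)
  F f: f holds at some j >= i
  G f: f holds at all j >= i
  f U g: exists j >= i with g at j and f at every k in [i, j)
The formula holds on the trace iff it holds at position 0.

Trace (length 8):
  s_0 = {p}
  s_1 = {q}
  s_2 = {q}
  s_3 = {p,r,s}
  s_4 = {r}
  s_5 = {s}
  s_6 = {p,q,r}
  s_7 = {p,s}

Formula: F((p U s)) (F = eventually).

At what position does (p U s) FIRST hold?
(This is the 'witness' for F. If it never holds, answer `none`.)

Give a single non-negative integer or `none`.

Answer: 3

Derivation:
s_0={p}: (p U s)=False p=True s=False
s_1={q}: (p U s)=False p=False s=False
s_2={q}: (p U s)=False p=False s=False
s_3={p,r,s}: (p U s)=True p=True s=True
s_4={r}: (p U s)=False p=False s=False
s_5={s}: (p U s)=True p=False s=True
s_6={p,q,r}: (p U s)=True p=True s=False
s_7={p,s}: (p U s)=True p=True s=True
F((p U s)) holds; first witness at position 3.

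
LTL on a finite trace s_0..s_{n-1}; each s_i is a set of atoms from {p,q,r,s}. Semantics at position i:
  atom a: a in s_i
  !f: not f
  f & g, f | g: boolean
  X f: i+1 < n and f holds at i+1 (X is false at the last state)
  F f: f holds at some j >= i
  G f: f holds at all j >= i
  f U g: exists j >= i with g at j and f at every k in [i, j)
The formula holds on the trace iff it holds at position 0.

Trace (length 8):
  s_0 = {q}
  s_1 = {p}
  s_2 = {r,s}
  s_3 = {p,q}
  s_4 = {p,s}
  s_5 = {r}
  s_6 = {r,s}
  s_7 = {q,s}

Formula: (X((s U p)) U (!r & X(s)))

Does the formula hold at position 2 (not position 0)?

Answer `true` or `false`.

Answer: true

Derivation:
s_0={q}: (X((s U p)) U (!r & X(s)))=True X((s U p))=True (s U p)=False s=False p=False (!r & X(s))=False !r=True r=False X(s)=False
s_1={p}: (X((s U p)) U (!r & X(s)))=True X((s U p))=True (s U p)=True s=False p=True (!r & X(s))=True !r=True r=False X(s)=True
s_2={r,s}: (X((s U p)) U (!r & X(s)))=True X((s U p))=True (s U p)=True s=True p=False (!r & X(s))=False !r=False r=True X(s)=False
s_3={p,q}: (X((s U p)) U (!r & X(s)))=True X((s U p))=True (s U p)=True s=False p=True (!r & X(s))=True !r=True r=False X(s)=True
s_4={p,s}: (X((s U p)) U (!r & X(s)))=False X((s U p))=False (s U p)=True s=True p=True (!r & X(s))=False !r=True r=False X(s)=False
s_5={r}: (X((s U p)) U (!r & X(s)))=False X((s U p))=False (s U p)=False s=False p=False (!r & X(s))=False !r=False r=True X(s)=True
s_6={r,s}: (X((s U p)) U (!r & X(s)))=False X((s U p))=False (s U p)=False s=True p=False (!r & X(s))=False !r=False r=True X(s)=True
s_7={q,s}: (X((s U p)) U (!r & X(s)))=False X((s U p))=False (s U p)=False s=True p=False (!r & X(s))=False !r=True r=False X(s)=False
Evaluating at position 2: result = True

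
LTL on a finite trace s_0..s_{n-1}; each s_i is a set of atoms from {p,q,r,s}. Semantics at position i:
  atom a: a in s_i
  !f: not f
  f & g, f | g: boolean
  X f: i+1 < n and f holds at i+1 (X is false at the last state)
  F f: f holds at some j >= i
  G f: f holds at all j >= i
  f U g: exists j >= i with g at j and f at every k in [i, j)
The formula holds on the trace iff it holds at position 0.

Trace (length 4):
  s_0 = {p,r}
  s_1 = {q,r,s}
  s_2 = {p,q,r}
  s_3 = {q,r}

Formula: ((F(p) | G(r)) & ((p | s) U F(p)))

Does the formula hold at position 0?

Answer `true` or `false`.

s_0={p,r}: ((F(p) | G(r)) & ((p | s) U F(p)))=True (F(p) | G(r))=True F(p)=True p=True G(r)=True r=True ((p | s) U F(p))=True (p | s)=True s=False
s_1={q,r,s}: ((F(p) | G(r)) & ((p | s) U F(p)))=True (F(p) | G(r))=True F(p)=True p=False G(r)=True r=True ((p | s) U F(p))=True (p | s)=True s=True
s_2={p,q,r}: ((F(p) | G(r)) & ((p | s) U F(p)))=True (F(p) | G(r))=True F(p)=True p=True G(r)=True r=True ((p | s) U F(p))=True (p | s)=True s=False
s_3={q,r}: ((F(p) | G(r)) & ((p | s) U F(p)))=False (F(p) | G(r))=True F(p)=False p=False G(r)=True r=True ((p | s) U F(p))=False (p | s)=False s=False

Answer: true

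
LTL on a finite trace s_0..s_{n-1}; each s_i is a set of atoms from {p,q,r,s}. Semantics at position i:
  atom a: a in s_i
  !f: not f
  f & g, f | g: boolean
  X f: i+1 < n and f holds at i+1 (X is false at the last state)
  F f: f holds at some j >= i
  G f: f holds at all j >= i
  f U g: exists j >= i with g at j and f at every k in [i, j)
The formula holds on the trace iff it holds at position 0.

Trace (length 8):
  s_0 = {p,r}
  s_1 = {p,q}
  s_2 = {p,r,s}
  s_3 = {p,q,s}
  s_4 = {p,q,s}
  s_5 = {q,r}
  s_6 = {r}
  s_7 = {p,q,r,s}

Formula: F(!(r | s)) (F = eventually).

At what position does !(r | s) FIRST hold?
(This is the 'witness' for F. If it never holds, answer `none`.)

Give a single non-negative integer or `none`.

Answer: 1

Derivation:
s_0={p,r}: !(r | s)=False (r | s)=True r=True s=False
s_1={p,q}: !(r | s)=True (r | s)=False r=False s=False
s_2={p,r,s}: !(r | s)=False (r | s)=True r=True s=True
s_3={p,q,s}: !(r | s)=False (r | s)=True r=False s=True
s_4={p,q,s}: !(r | s)=False (r | s)=True r=False s=True
s_5={q,r}: !(r | s)=False (r | s)=True r=True s=False
s_6={r}: !(r | s)=False (r | s)=True r=True s=False
s_7={p,q,r,s}: !(r | s)=False (r | s)=True r=True s=True
F(!(r | s)) holds; first witness at position 1.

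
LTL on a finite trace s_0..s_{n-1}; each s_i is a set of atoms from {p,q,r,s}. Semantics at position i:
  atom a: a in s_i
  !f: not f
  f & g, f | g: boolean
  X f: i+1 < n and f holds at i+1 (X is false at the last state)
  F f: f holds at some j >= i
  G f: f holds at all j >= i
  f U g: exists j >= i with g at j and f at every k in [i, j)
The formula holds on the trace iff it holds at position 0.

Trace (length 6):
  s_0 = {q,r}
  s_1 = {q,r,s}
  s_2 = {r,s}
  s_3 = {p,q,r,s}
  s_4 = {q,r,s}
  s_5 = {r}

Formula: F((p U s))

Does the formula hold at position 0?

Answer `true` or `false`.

s_0={q,r}: F((p U s))=True (p U s)=False p=False s=False
s_1={q,r,s}: F((p U s))=True (p U s)=True p=False s=True
s_2={r,s}: F((p U s))=True (p U s)=True p=False s=True
s_3={p,q,r,s}: F((p U s))=True (p U s)=True p=True s=True
s_4={q,r,s}: F((p U s))=True (p U s)=True p=False s=True
s_5={r}: F((p U s))=False (p U s)=False p=False s=False

Answer: true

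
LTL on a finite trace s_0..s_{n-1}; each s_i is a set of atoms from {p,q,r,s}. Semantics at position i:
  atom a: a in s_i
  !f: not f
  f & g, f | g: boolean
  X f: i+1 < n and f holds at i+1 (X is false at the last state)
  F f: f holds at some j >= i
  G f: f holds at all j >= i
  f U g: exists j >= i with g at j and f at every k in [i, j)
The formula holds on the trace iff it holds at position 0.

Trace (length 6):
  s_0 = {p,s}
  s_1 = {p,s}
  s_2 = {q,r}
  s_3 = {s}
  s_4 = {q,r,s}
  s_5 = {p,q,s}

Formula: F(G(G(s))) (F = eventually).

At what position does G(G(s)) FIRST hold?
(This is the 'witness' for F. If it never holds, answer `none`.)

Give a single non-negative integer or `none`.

s_0={p,s}: G(G(s))=False G(s)=False s=True
s_1={p,s}: G(G(s))=False G(s)=False s=True
s_2={q,r}: G(G(s))=False G(s)=False s=False
s_3={s}: G(G(s))=True G(s)=True s=True
s_4={q,r,s}: G(G(s))=True G(s)=True s=True
s_5={p,q,s}: G(G(s))=True G(s)=True s=True
F(G(G(s))) holds; first witness at position 3.

Answer: 3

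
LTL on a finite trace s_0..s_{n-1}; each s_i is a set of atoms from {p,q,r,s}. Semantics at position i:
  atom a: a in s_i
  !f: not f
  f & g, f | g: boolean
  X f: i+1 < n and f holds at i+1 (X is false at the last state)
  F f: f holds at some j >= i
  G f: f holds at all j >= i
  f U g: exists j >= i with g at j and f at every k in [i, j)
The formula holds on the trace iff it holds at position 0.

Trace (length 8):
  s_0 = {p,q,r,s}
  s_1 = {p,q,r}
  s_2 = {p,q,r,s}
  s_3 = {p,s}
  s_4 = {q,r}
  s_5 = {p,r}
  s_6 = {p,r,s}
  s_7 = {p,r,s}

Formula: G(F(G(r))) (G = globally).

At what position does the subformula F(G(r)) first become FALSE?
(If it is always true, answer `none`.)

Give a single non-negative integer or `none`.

s_0={p,q,r,s}: F(G(r))=True G(r)=False r=True
s_1={p,q,r}: F(G(r))=True G(r)=False r=True
s_2={p,q,r,s}: F(G(r))=True G(r)=False r=True
s_3={p,s}: F(G(r))=True G(r)=False r=False
s_4={q,r}: F(G(r))=True G(r)=True r=True
s_5={p,r}: F(G(r))=True G(r)=True r=True
s_6={p,r,s}: F(G(r))=True G(r)=True r=True
s_7={p,r,s}: F(G(r))=True G(r)=True r=True
G(F(G(r))) holds globally = True
No violation — formula holds at every position.

Answer: none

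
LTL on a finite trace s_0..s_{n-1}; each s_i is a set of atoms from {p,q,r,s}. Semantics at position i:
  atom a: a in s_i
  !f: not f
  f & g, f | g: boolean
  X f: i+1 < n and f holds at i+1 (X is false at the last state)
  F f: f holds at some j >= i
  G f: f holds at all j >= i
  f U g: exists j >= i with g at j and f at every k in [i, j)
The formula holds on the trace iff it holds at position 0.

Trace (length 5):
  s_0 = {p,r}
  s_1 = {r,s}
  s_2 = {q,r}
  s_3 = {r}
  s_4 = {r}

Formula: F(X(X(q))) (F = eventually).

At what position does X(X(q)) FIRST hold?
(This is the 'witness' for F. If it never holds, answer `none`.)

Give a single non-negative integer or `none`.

Answer: 0

Derivation:
s_0={p,r}: X(X(q))=True X(q)=False q=False
s_1={r,s}: X(X(q))=False X(q)=True q=False
s_2={q,r}: X(X(q))=False X(q)=False q=True
s_3={r}: X(X(q))=False X(q)=False q=False
s_4={r}: X(X(q))=False X(q)=False q=False
F(X(X(q))) holds; first witness at position 0.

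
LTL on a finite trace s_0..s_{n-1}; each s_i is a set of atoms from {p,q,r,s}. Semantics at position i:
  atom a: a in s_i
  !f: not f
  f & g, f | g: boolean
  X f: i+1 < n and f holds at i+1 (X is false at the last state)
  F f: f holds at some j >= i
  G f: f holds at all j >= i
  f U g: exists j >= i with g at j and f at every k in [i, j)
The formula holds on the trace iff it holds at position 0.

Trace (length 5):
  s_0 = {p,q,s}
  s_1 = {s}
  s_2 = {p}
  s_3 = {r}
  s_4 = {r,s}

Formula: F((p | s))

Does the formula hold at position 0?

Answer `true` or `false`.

Answer: true

Derivation:
s_0={p,q,s}: F((p | s))=True (p | s)=True p=True s=True
s_1={s}: F((p | s))=True (p | s)=True p=False s=True
s_2={p}: F((p | s))=True (p | s)=True p=True s=False
s_3={r}: F((p | s))=True (p | s)=False p=False s=False
s_4={r,s}: F((p | s))=True (p | s)=True p=False s=True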